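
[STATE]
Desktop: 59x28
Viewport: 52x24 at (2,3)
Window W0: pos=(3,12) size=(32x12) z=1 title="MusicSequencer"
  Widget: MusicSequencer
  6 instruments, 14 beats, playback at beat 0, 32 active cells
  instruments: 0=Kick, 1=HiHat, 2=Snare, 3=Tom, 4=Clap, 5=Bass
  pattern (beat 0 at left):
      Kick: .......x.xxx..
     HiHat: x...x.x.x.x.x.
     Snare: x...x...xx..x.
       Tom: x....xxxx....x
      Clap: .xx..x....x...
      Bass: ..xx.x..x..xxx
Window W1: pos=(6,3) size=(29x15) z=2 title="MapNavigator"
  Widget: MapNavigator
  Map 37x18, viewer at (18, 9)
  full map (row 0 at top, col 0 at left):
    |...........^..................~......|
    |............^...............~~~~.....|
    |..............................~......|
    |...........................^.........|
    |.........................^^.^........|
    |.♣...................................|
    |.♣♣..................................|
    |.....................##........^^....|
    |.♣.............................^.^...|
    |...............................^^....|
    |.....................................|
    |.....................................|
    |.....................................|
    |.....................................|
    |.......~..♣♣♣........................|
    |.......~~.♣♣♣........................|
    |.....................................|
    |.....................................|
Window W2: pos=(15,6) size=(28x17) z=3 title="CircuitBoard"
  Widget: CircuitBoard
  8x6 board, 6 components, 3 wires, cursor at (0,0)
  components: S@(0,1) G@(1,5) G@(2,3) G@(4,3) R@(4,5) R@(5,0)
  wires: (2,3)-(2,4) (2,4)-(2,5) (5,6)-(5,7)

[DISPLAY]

    ┏━━━━━━━━━━━━━━━━━━━━━━━━━━━┓                   
    ┃ MapNavigator              ┃                   
    ┠───────────────────────────┨                   
    ┃........┏━━━━━━━━━━━━━━━━━━━━━━━━━━┓           
    ┃........┃ CircuitBoard             ┃           
    ┃........┠──────────────────────────┨           
    ┃........┃   0 1 2 3 4 5 6 7        ┃           
    ┃........┃0  [.]  S                 ┃           
    ┃........┃                          ┃           
 ┏━━┃........┃1                       G ┃           
 ┃ M┃........┃                          ┃           
 ┠──┃........┃2               G ─ · ─ · ┃           
 ┃  ┃........┃                          ┃           
 ┃  ┃..~..♣♣♣┃3                         ┃           
 ┃ H┗━━━━━━━━┃                          ┃           
 ┃ Snare█···█┃4               G       R ┃           
 ┃   Tom█····┃                          ┃           
 ┃  Clap·██··┃5   R                     ┃           
 ┃  Bass··██·┃Cursor: (0,0)             ┃           
 ┃           ┗━━━━━━━━━━━━━━━━━━━━━━━━━━┛           
 ┗━━━━━━━━━━━━━━━━━━━━━━━━━━━━━━┛                   
                                                    
                                                    
                                                    


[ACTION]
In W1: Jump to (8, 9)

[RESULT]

    ┏━━━━━━━━━━━━━━━━━━━━━━━━━━━┓                   
    ┃ MapNavigator              ┃                   
    ┠───────────────────────────┨                   
    ┃     ...┏━━━━━━━━━━━━━━━━━━━━━━━━━━┓           
    ┃     .♣.┃ CircuitBoard             ┃           
    ┃     .♣♣┠──────────────────────────┨           
    ┃     ...┃   0 1 2 3 4 5 6 7        ┃           
    ┃     .♣.┃0  [.]  S                 ┃           
    ┃     ...┃                          ┃           
 ┏━━┃     ...┃1                       G ┃           
 ┃ M┃     ...┃                          ┃           
 ┠──┃     ...┃2               G ─ · ─ · ┃           
 ┃  ┃     ...┃                          ┃           
 ┃  ┃     ...┃3                         ┃           
 ┃ H┗━━━━━━━━┃                          ┃           
 ┃ Snare█···█┃4               G       R ┃           
 ┃   Tom█····┃                          ┃           
 ┃  Clap·██··┃5   R                     ┃           
 ┃  Bass··██·┃Cursor: (0,0)             ┃           
 ┃           ┗━━━━━━━━━━━━━━━━━━━━━━━━━━┛           
 ┗━━━━━━━━━━━━━━━━━━━━━━━━━━━━━━┛                   
                                                    
                                                    
                                                    


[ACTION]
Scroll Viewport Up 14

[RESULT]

                                                    
                                                    
                                                    
    ┏━━━━━━━━━━━━━━━━━━━━━━━━━━━┓                   
    ┃ MapNavigator              ┃                   
    ┠───────────────────────────┨                   
    ┃     ...┏━━━━━━━━━━━━━━━━━━━━━━━━━━┓           
    ┃     .♣.┃ CircuitBoard             ┃           
    ┃     .♣♣┠──────────────────────────┨           
    ┃     ...┃   0 1 2 3 4 5 6 7        ┃           
    ┃     .♣.┃0  [.]  S                 ┃           
    ┃     ...┃                          ┃           
 ┏━━┃     ...┃1                       G ┃           
 ┃ M┃     ...┃                          ┃           
 ┠──┃     ...┃2               G ─ · ─ · ┃           
 ┃  ┃     ...┃                          ┃           
 ┃  ┃     ...┃3                         ┃           
 ┃ H┗━━━━━━━━┃                          ┃           
 ┃ Snare█···█┃4               G       R ┃           
 ┃   Tom█····┃                          ┃           
 ┃  Clap·██··┃5   R                     ┃           
 ┃  Bass··██·┃Cursor: (0,0)             ┃           
 ┃           ┗━━━━━━━━━━━━━━━━━━━━━━━━━━┛           
 ┗━━━━━━━━━━━━━━━━━━━━━━━━━━━━━━┛                   


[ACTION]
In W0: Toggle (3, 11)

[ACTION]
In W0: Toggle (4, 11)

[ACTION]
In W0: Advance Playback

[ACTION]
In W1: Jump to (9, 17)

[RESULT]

                                                    
                                                    
                                                    
    ┏━━━━━━━━━━━━━━━━━━━━━━━━━━━┓                   
    ┃ MapNavigator              ┃                   
    ┠───────────────────────────┨                   
    ┃    ....┏━━━━━━━━━━━━━━━━━━━━━━━━━━┓           
    ┃    ....┃ CircuitBoard             ┃           
    ┃    ....┠──────────────────────────┨           
    ┃    ....┃   0 1 2 3 4 5 6 7        ┃           
    ┃    ....┃0  [.]  S                 ┃           
    ┃    ....┃                          ┃           
 ┏━━┃        ┃1                       G ┃           
 ┃ M┃        ┃                          ┃           
 ┠──┃        ┃2               G ─ · ─ · ┃           
 ┃  ┃        ┃                          ┃           
 ┃  ┃        ┃3                         ┃           
 ┃ H┗━━━━━━━━┃                          ┃           
 ┃ Snare█···█┃4               G       R ┃           
 ┃   Tom█····┃                          ┃           
 ┃  Clap·██··┃5   R                     ┃           
 ┃  Bass··██·┃Cursor: (0,0)             ┃           
 ┃           ┗━━━━━━━━━━━━━━━━━━━━━━━━━━┛           
 ┗━━━━━━━━━━━━━━━━━━━━━━━━━━━━━━┛                   


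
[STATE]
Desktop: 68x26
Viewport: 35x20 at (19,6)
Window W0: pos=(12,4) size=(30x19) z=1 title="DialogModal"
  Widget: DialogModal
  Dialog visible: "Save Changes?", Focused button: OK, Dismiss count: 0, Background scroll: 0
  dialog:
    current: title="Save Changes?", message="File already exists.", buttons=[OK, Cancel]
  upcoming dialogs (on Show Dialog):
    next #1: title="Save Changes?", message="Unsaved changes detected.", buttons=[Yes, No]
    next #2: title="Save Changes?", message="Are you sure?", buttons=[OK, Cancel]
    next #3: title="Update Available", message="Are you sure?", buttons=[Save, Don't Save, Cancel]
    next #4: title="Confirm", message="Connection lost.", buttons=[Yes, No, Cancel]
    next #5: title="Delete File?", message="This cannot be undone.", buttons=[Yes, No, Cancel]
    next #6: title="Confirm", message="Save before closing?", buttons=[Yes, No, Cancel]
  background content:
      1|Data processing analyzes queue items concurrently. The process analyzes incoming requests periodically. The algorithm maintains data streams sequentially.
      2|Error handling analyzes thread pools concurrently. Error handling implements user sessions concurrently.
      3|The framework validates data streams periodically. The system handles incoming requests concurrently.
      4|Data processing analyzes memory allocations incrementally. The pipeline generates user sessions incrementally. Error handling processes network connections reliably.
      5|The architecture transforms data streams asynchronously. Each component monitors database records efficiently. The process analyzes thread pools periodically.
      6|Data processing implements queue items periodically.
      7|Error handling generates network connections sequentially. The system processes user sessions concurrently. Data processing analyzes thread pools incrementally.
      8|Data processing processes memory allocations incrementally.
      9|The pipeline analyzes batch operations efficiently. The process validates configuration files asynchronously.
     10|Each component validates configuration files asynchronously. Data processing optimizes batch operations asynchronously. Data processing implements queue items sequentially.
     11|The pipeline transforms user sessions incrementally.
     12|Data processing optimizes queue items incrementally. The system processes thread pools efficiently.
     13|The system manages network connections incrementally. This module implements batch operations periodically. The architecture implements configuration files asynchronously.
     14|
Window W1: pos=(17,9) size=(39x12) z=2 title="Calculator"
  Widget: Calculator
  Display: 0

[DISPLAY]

──────────────────────┨            
rocessing analyzes que┃            
handling analyzes thre┃            
━━━━━━━━━━━━━━━━━━━━━━━━━━━━━━━━━━━
Calculator                         
───────────────────────────────────
                                   
───┬───┬───┬───┐                   
 7 │ 8 │ 9 │ ÷ │                   
───┼───┼───┼───┤                   
 4 │ 5 │ 6 │ × │                   
───┼───┼───┼───┤                   
 1 │ 2 │ 3 │ - │                   
───┴───┴───┴───┘                   
━━━━━━━━━━━━━━━━━━━━━━━━━━━━━━━━━━━
                      ┃            
━━━━━━━━━━━━━━━━━━━━━━┛            
                                   
                                   
                                   


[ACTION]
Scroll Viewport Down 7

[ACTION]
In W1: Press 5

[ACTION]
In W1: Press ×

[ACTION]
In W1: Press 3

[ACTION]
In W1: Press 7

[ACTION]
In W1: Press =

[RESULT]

──────────────────────┨            
rocessing analyzes que┃            
handling analyzes thre┃            
━━━━━━━━━━━━━━━━━━━━━━━━━━━━━━━━━━━
Calculator                         
───────────────────────────────────
                                 18
───┬───┬───┬───┐                   
 7 │ 8 │ 9 │ ÷ │                   
───┼───┼───┼───┤                   
 4 │ 5 │ 6 │ × │                   
───┼───┼───┼───┤                   
 1 │ 2 │ 3 │ - │                   
───┴───┴───┴───┘                   
━━━━━━━━━━━━━━━━━━━━━━━━━━━━━━━━━━━
                      ┃            
━━━━━━━━━━━━━━━━━━━━━━┛            
                                   
                                   
                                   


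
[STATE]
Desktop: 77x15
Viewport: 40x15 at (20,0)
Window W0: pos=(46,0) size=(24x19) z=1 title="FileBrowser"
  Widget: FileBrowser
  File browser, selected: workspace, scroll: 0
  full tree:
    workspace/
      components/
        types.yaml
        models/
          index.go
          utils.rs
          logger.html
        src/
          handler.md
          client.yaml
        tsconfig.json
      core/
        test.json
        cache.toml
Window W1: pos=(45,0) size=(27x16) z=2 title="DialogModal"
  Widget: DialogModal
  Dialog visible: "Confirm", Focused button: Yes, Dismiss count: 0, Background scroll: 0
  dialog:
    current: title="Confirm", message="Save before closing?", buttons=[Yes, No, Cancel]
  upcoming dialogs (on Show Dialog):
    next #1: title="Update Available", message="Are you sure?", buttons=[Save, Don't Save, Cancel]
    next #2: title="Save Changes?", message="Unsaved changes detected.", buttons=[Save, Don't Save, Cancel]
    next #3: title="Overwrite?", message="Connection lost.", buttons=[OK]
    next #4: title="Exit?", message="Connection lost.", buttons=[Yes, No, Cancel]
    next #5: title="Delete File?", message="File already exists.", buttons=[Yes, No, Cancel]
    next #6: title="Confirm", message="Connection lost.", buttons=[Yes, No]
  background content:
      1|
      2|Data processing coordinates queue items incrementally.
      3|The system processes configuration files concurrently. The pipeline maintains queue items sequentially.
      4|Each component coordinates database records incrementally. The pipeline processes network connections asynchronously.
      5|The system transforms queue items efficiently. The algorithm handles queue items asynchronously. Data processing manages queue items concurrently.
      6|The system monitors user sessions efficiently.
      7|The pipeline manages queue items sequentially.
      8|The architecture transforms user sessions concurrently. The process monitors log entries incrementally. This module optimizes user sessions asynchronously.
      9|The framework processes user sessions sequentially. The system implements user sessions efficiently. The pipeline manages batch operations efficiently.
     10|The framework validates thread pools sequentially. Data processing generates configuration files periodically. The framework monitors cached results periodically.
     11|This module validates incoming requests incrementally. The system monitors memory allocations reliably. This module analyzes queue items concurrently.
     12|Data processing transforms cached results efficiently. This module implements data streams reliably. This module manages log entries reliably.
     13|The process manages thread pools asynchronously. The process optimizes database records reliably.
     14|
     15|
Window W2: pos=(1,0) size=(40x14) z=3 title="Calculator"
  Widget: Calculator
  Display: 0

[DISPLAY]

━━━━━━━━━━━━━━━━━━━━┓    ┏━━━━━━━━━━━━━━
                    ┃    ┃ DialogModal  
────────────────────┨    ┠──────────────
                   0┃    ┃              
                    ┃    ┃Data processin
                    ┃    ┃The system pro
                    ┃    ┃Ea┌───────────
                    ┃    ┃Th│      Confi
                    ┃    ┃Th│Save before
                    ┃    ┃Th│[Yes]  No  
                    ┃    ┃Th└───────────
                    ┃    ┃The framework 
                    ┃    ┃The framework 
━━━━━━━━━━━━━━━━━━━━┛    ┃This module va
                         ┃Data processin


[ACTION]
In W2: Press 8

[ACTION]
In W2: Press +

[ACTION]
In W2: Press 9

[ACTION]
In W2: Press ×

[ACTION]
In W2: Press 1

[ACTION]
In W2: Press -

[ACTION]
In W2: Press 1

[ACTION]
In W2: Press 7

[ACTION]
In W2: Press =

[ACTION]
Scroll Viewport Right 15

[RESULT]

━━━━━┓    ┏━━━━━━━━━━━━━━━━━━━━━━━━━┓   
     ┃    ┃ DialogModal             ┃   
─────┨    ┠─────────────────────────┨   
    0┃    ┃                         ┃   
     ┃    ┃Data processing coordinat┃   
     ┃    ┃The system processes conf┃   
     ┃    ┃Ea┌───────────────────┐te┃   
     ┃    ┃Th│      Confirm      │ue┃   
     ┃    ┃Th│Save before closing│r ┃   
     ┃    ┃Th│[Yes]  No   Cancel │eu┃   
     ┃    ┃Th└───────────────────┘or┃   
     ┃    ┃The framework processes u┃   
     ┃    ┃The framework validates t┃   
━━━━━┛    ┃This module validates inc┃   
          ┃Data processing transform┃   


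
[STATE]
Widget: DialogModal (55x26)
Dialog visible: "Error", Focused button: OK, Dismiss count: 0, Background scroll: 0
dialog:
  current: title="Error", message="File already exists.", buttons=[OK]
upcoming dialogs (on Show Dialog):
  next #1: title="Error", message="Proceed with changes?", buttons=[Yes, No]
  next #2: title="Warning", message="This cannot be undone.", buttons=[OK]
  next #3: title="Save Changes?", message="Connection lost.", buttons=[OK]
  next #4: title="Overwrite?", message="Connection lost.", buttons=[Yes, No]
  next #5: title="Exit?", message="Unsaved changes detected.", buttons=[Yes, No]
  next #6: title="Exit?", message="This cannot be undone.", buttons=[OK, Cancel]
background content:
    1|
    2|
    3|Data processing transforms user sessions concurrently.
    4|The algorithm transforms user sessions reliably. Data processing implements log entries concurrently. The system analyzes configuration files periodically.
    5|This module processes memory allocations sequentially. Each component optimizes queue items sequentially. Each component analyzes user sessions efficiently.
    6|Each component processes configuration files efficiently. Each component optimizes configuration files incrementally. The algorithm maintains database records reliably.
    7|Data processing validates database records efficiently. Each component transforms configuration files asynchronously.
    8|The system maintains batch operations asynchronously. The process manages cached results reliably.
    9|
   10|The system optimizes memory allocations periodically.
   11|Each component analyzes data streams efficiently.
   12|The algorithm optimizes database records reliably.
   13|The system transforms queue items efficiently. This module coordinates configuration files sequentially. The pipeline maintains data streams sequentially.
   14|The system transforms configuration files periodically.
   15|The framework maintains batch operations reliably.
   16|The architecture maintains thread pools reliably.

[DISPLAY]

                                                       
                                                       
Data processing transforms user sessions concurrently. 
The algorithm transforms user sessions reliably. Data p
This module processes memory allocations sequentially. 
Each component processes configuration files efficientl
Data processing validates database records efficiently.
The system maintains batch operations asynchronously. T
                                                       
The system optimizes memory allocations periodically.  
Each component ┌──────────────────────┐ficiently.      
The algorithm o│        Error         │s reliably.     
The system tran│ File already exists. │iently. This mod
The system tran│         [OK]         │es periodically.
The framework m└──────────────────────┘s reliably.     
The architecture maintains thread pools reliably.      
                                                       
                                                       
                                                       
                                                       
                                                       
                                                       
                                                       
                                                       
                                                       
                                                       


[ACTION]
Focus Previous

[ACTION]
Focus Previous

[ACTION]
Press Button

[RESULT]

                                                       
                                                       
Data processing transforms user sessions concurrently. 
The algorithm transforms user sessions reliably. Data p
This module processes memory allocations sequentially. 
Each component processes configuration files efficientl
Data processing validates database records efficiently.
The system maintains batch operations asynchronously. T
                                                       
The system optimizes memory allocations periodically.  
Each component analyzes data streams efficiently.      
The algorithm optimizes database records reliably.     
The system transforms queue items efficiently. This mod
The system transforms configuration files periodically.
The framework maintains batch operations reliably.     
The architecture maintains thread pools reliably.      
                                                       
                                                       
                                                       
                                                       
                                                       
                                                       
                                                       
                                                       
                                                       
                                                       


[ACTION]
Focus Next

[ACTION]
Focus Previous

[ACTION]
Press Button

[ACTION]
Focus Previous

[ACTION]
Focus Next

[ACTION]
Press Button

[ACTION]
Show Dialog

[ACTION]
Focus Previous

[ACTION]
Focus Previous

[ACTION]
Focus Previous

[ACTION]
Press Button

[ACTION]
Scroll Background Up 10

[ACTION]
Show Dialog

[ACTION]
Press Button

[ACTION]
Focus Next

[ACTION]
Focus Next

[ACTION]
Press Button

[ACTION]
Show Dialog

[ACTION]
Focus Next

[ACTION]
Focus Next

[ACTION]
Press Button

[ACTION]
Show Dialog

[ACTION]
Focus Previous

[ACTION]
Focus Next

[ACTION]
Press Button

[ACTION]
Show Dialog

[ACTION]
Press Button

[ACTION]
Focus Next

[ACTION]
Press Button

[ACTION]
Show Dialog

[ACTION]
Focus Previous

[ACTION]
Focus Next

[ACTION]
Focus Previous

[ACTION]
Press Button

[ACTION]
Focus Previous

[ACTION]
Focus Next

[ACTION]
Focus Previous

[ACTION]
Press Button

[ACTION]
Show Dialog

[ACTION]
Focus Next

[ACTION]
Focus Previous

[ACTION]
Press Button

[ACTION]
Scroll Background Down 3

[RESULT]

The algorithm transforms user sessions reliably. Data p
This module processes memory allocations sequentially. 
Each component processes configuration files efficientl
Data processing validates database records efficiently.
The system maintains batch operations asynchronously. T
                                                       
The system optimizes memory allocations periodically.  
Each component analyzes data streams efficiently.      
The algorithm optimizes database records reliably.     
The system transforms queue items efficiently. This mod
The system transforms configuration files periodically.
The framework maintains batch operations reliably.     
The architecture maintains thread pools reliably.      
                                                       
                                                       
                                                       
                                                       
                                                       
                                                       
                                                       
                                                       
                                                       
                                                       
                                                       
                                                       
                                                       


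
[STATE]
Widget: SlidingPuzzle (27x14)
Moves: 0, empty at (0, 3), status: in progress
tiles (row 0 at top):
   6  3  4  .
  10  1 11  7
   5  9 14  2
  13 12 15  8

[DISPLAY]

┌────┬────┬────┬────┐      
│  6 │  3 │  4 │    │      
├────┼────┼────┼────┤      
│ 10 │  1 │ 11 │  7 │      
├────┼────┼────┼────┤      
│  5 │  9 │ 14 │  2 │      
├────┼────┼────┼────┤      
│ 13 │ 12 │ 15 │  8 │      
└────┴────┴────┴────┘      
Moves: 0                   
                           
                           
                           
                           


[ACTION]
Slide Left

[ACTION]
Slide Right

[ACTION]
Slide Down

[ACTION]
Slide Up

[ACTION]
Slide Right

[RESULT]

┌────┬────┬────┬────┐      
│  6 │  3 │ 11 │  4 │      
├────┼────┼────┼────┤      
│ 10 │    │  1 │  7 │      
├────┼────┼────┼────┤      
│  5 │  9 │ 14 │  2 │      
├────┼────┼────┼────┤      
│ 13 │ 12 │ 15 │  8 │      
└────┴────┴────┴────┘      
Moves: 3                   
                           
                           
                           
                           


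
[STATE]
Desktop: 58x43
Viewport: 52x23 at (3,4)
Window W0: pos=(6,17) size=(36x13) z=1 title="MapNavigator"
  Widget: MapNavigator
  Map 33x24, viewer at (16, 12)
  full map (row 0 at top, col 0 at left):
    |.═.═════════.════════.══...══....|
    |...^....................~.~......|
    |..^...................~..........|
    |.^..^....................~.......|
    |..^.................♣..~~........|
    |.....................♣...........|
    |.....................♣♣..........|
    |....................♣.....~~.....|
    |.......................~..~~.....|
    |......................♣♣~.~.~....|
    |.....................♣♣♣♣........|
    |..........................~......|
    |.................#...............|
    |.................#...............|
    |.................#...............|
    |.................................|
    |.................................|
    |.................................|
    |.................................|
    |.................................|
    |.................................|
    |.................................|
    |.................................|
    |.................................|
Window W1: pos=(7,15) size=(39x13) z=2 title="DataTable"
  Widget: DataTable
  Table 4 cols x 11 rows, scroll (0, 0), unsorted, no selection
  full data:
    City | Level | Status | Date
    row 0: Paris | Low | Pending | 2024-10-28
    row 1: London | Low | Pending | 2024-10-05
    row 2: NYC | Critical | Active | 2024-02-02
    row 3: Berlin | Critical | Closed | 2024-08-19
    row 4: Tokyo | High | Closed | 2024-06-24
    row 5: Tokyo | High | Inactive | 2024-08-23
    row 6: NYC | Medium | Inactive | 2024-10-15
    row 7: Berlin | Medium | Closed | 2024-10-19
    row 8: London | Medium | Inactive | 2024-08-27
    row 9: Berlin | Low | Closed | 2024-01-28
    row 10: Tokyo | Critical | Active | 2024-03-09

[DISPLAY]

                                                    
                                                    
                                                    
                                                    
                                                    
                                                    
                                                    
                                                    
                                                    
                                                    
                                                    
    ┏━━━━━━━━━━━━━━━━━━━━━━━━━━━━━━━━━━━━━┓         
    ┃ DataTable                           ┃         
   ┏┠─────────────────────────────────────┨         
   ┃┃City  │Level   │Status  │Date        ┃         
   ┠┃──────┼────────┼────────┼──────────  ┃         
   ┃┃Paris │Low     │Pending │2024-10-28  ┃         
   ┃┃London│Low     │Pending │2024-10-05  ┃         
   ┃┃NYC   │Critical│Active  │2024-02-02  ┃         
   ┃┃Berlin│Critical│Closed  │2024-08-19  ┃         
   ┃┃Tokyo │High    │Closed  │2024-06-24  ┃         
   ┃┃Tokyo │High    │Inactive│2024-08-23  ┃         
   ┃┃NYC   │Medium  │Inactive│2024-10-15  ┃         


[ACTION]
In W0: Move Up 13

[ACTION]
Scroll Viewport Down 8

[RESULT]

                                                    
                                                    
                                                    
    ┏━━━━━━━━━━━━━━━━━━━━━━━━━━━━━━━━━━━━━┓         
    ┃ DataTable                           ┃         
   ┏┠─────────────────────────────────────┨         
   ┃┃City  │Level   │Status  │Date        ┃         
   ┠┃──────┼────────┼────────┼──────────  ┃         
   ┃┃Paris │Low     │Pending │2024-10-28  ┃         
   ┃┃London│Low     │Pending │2024-10-05  ┃         
   ┃┃NYC   │Critical│Active  │2024-02-02  ┃         
   ┃┃Berlin│Critical│Closed  │2024-08-19  ┃         
   ┃┃Tokyo │High    │Closed  │2024-06-24  ┃         
   ┃┃Tokyo │High    │Inactive│2024-08-23  ┃         
   ┃┃NYC   │Medium  │Inactive│2024-10-15  ┃         
   ┃┗━━━━━━━━━━━━━━━━━━━━━━━━━━━━━━━━━━━━━┛         
   ┃ ..^.................♣..~~........┃             
   ┗━━━━━━━━━━━━━━━━━━━━━━━━━━━━━━━━━━┛             
                                                    
                                                    
                                                    
                                                    
                                                    


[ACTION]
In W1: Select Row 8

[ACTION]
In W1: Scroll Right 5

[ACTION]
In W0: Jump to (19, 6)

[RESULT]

                                                    
                                                    
                                                    
    ┏━━━━━━━━━━━━━━━━━━━━━━━━━━━━━━━━━━━━━┓         
    ┃ DataTable                           ┃         
   ┏┠─────────────────────────────────────┨         
   ┃┃City  │Level   │Status  │Date        ┃         
   ┠┃──────┼────────┼────────┼──────────  ┃         
   ┃┃Paris │Low     │Pending │2024-10-28  ┃         
   ┃┃London│Low     │Pending │2024-10-05  ┃         
   ┃┃NYC   │Critical│Active  │2024-02-02  ┃         
   ┃┃Berlin│Critical│Closed  │2024-08-19  ┃         
   ┃┃Tokyo │High    │Closed  │2024-06-24  ┃         
   ┃┃Tokyo │High    │Inactive│2024-08-23  ┃         
   ┃┃NYC   │Medium  │Inactive│2024-10-15  ┃         
   ┃┗━━━━━━━━━━━━━━━━━━━━━━━━━━━━━━━━━━━━━┛         
   ┃...................♣♣♣♣........   ┃             
   ┗━━━━━━━━━━━━━━━━━━━━━━━━━━━━━━━━━━┛             
                                                    
                                                    
                                                    
                                                    
                                                    


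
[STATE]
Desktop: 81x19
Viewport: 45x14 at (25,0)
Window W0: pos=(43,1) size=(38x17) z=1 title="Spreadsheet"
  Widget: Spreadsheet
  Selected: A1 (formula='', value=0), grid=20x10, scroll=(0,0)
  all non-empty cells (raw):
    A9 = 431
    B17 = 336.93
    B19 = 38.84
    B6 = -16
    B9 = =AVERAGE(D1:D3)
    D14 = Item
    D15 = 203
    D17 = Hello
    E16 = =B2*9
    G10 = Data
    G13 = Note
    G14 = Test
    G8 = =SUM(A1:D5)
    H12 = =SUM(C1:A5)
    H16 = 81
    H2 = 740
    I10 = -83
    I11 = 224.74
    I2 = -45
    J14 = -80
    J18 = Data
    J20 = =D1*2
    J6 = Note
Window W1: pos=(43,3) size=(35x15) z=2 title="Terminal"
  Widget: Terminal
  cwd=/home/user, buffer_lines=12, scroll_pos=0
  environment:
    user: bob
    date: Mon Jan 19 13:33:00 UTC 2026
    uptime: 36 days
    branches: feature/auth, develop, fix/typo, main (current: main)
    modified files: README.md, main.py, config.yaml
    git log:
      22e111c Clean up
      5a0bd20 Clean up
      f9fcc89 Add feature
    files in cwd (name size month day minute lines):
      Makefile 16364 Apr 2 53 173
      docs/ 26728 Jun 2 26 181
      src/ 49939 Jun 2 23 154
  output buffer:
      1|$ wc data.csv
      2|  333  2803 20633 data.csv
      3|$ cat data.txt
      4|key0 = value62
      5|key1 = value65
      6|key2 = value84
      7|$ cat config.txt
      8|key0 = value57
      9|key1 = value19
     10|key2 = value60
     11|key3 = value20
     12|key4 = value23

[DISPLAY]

                                             
                  ┏━━━━━━━━━━━━━━━━━━━━━━━━━━
                  ┃ Spreadsheet              
                  ┏━━━━━━━━━━━━━━━━━━━━━━━━━━
                  ┃ Terminal                 
                  ┠──────────────────────────
                  ┃$ wc data.csv             
                  ┃  333  2803 20633 data.csv
                  ┃$ cat data.txt            
                  ┃key0 = value62            
                  ┃key1 = value65            
                  ┃key2 = value84            
                  ┃$ cat config.txt          
                  ┃key0 = value57            


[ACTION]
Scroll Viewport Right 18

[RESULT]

                                             
       ┏━━━━━━━━━━━━━━━━━━━━━━━━━━━━━━━━━━━━┓
       ┃ Spreadsheet                        ┃
       ┏━━━━━━━━━━━━━━━━━━━━━━━━━━━━━━━━━┓──┨
       ┃ Terminal                        ┃  ┃
       ┠─────────────────────────────────┨  ┃
       ┃$ wc data.csv                    ┃--┃
       ┃  333  2803 20633 data.csv       ┃ 0┃
       ┃$ cat data.txt                   ┃ 0┃
       ┃key0 = value62                   ┃ 0┃
       ┃key1 = value65                   ┃ 0┃
       ┃key2 = value84                   ┃ 0┃
       ┃$ cat config.txt                 ┃ 0┃
       ┃key0 = value57                   ┃ 0┃


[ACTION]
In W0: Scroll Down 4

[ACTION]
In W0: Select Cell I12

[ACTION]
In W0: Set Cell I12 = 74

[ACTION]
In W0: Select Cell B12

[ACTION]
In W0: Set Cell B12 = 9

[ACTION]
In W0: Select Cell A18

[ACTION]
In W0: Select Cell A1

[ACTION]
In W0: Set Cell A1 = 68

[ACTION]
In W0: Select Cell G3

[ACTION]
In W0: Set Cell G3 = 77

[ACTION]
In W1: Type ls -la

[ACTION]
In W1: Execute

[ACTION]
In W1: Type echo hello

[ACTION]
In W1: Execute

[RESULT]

                                             
       ┏━━━━━━━━━━━━━━━━━━━━━━━━━━━━━━━━━━━━┓
       ┃ Spreadsheet                        ┃
       ┏━━━━━━━━━━━━━━━━━━━━━━━━━━━━━━━━━┓──┨
       ┃ Terminal                        ┃  ┃
       ┠─────────────────────────────────┨  ┃
       ┃key1 = value19                   ┃--┃
       ┃key2 = value60                   ┃ 0┃
       ┃key3 = value20                   ┃ 0┃
       ┃key4 = value23                   ┃ 0┃
       ┃$ ls -la                         ┃ 0┃
       ┃-rw-r--r--  1 bob group    16364 ┃ 0┃
       ┃drwxr-xr-x  1 bob group    26728 ┃ 0┃
       ┃drwxr-xr-x  1 bob group    49939 ┃ 0┃


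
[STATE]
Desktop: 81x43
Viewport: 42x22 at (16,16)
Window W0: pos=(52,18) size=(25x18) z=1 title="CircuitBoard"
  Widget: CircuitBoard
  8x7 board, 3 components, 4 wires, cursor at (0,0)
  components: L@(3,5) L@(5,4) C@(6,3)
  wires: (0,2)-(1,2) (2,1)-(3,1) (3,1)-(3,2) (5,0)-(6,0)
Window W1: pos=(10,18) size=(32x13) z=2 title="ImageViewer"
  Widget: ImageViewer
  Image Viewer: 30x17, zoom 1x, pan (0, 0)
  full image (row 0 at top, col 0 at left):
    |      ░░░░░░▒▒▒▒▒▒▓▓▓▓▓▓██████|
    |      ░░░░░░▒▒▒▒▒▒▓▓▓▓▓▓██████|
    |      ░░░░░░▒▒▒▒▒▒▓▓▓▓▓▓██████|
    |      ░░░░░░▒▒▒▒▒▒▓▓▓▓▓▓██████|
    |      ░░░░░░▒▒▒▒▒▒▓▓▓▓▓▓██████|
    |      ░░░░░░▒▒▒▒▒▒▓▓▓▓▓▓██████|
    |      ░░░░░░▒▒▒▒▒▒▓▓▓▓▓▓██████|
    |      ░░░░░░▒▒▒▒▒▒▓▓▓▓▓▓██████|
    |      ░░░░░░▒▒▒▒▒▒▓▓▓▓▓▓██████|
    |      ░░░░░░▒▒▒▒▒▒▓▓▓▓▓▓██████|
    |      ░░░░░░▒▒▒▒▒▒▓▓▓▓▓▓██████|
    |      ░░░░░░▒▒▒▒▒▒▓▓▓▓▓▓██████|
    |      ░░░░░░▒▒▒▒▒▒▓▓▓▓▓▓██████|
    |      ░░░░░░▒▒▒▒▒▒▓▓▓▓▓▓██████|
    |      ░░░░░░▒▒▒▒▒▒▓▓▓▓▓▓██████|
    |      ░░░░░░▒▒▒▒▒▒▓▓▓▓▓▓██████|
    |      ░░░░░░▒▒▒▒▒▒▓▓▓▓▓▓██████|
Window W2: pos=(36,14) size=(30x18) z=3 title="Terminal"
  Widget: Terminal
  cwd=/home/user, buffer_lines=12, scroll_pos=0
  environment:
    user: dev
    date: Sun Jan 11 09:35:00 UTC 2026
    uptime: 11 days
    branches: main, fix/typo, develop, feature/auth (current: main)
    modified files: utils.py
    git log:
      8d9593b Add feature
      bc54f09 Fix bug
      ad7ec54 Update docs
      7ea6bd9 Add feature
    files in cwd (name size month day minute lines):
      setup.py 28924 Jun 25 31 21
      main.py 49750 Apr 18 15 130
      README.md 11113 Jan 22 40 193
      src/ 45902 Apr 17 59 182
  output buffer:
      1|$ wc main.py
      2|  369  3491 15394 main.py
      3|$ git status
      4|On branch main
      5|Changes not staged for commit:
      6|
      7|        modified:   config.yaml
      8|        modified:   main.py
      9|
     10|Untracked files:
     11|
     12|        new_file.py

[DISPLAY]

                    ┠─────────────────────
                    ┃$ wc main.py         
━━━━━━━━━━━━━━━━━━━━┃  369  3491 15394 mai
eViewer             ┃$ git status         
────────────────────┃On branch main       
 ░░░░░░▒▒▒▒▒▒▓▓▓▓▓▓█┃Changes not staged fo
 ░░░░░░▒▒▒▒▒▒▓▓▓▓▓▓█┃                     
 ░░░░░░▒▒▒▒▒▒▓▓▓▓▓▓█┃        modified:   c
 ░░░░░░▒▒▒▒▒▒▓▓▓▓▓▓█┃        modified:   m
 ░░░░░░▒▒▒▒▒▒▓▓▓▓▓▓█┃                     
 ░░░░░░▒▒▒▒▒▒▓▓▓▓▓▓█┃Untracked files:     
 ░░░░░░▒▒▒▒▒▒▓▓▓▓▓▓█┃                     
 ░░░░░░▒▒▒▒▒▒▓▓▓▓▓▓█┃        new_file.py  
 ░░░░░░▒▒▒▒▒▒▓▓▓▓▓▓█┃$ █                  
━━━━━━━━━━━━━━━━━━━━┃                     
                    ┗━━━━━━━━━━━━━━━━━━━━━
                                    ┃5   ·
                                    ┃    │
                                    ┃6   ·
                                    ┗━━━━━
                                          
                                          


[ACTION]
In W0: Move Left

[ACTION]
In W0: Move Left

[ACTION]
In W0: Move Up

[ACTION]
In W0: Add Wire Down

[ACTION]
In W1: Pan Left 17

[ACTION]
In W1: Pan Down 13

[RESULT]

                    ┠─────────────────────
                    ┃$ wc main.py         
━━━━━━━━━━━━━━━━━━━━┃  369  3491 15394 mai
eViewer             ┃$ git status         
────────────────────┃On branch main       
 ░░░░░░▒▒▒▒▒▒▓▓▓▓▓▓█┃Changes not staged fo
 ░░░░░░▒▒▒▒▒▒▓▓▓▓▓▓█┃                     
 ░░░░░░▒▒▒▒▒▒▓▓▓▓▓▓█┃        modified:   c
 ░░░░░░▒▒▒▒▒▒▓▓▓▓▓▓█┃        modified:   m
                    ┃                     
                    ┃Untracked files:     
                    ┃                     
                    ┃        new_file.py  
                    ┃$ █                  
━━━━━━━━━━━━━━━━━━━━┃                     
                    ┗━━━━━━━━━━━━━━━━━━━━━
                                    ┃5   ·
                                    ┃    │
                                    ┃6   ·
                                    ┗━━━━━
                                          
                                          
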